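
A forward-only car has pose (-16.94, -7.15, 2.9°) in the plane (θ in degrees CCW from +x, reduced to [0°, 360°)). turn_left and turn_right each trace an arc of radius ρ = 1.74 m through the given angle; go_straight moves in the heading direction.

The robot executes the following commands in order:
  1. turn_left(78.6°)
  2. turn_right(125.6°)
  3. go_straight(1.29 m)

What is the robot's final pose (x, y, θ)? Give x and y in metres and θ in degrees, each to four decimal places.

(-11.4490, -5.5748, 315.9000°)

set_pose: (x, y, θ) = (-16.9400, -7.1500, 2.9000°), ρ = 1.74
turn_left(78.6°): centre at ρ to the left, rotate +78.6° → (-15.3071, -5.6694, 81.5000°)
turn_right(125.6°): centre at ρ to the right, rotate −125.6° → (-12.3754, -4.6771, -44.1000° ≡ 315.9000°)
go_straight(1.29): x += 1.29·cos θ, y += 1.29·sin θ → (-11.4490, -5.5748, 315.9000°)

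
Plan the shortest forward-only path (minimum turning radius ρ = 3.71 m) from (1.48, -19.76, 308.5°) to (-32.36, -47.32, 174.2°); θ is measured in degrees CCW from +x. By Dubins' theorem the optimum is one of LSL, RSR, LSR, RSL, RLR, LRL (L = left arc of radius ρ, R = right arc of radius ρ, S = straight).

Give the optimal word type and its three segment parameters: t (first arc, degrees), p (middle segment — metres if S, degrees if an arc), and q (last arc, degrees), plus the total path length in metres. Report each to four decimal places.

Let ψ = atan2(Δy, Δx) = atan2(-27.56, -33.84) = -140.8399° be the start→goal bearing.
Normalize: d = |goal − start| / ρ = 43.642860/3.71 = 11.763574, α = (θ_start − ψ) mod 360° = 89.3399° = 1.559276 rad, β = (θ_goal − ψ) mod 360° = 315.0399° = 5.498484 rad.
Common terms: sin α = 0.999934, cos α = 0.011520, sin β = -0.706614, cos β = 0.707599, cos(α−β) = -0.698415, d² = 138.381674. Work in radians in the unit-radius frame; every candidate has L = ρ·(t + p + q).
LSL: p² = 2 + d² − 2cos(α−β) + 2d(sin α − sin β) = 181.928705; p = √p² = 13.488095; φ = atan2(cos β − cos α, d + sin α − sin β) = 0.051630 rad; t = (φ − α) mod 2π = 4.775540 rad, q = (β − φ) mod 2π = 5.446854 rad → L = 3.71·(4.775540 + 13.488095 + 5.446854) = 3.71·23.710488 = 87.965912 m
RSR: p² = 2 + d² − 2cos(α−β) + 2d(sin β − sin α) = 101.628305; p = √p² = 10.081086; φ = atan2(cos α − cos β, d − sin α + sin β) = -0.069103 rad; t = (α − φ) mod 2π = 1.628379 rad, q = (φ − β) mod 2π = 0.715599 rad → L = 3.71·(1.628379 + 10.081086 + 0.715599) = 3.71·12.425064 = 46.096986 m
LSR: p² = d² − 2 + 2cos(α−β) + 2d(sin α + sin β) = 141.885817; p = √p² = 11.911583; φ = atan2(−cos α − cos β, d + sin α + sin β) − atan2(−2, p) = 0.106779 rad; t = (φ − α) mod 2π = 4.830689 rad, q = (φ − β) mod 2π = 0.891480 rad → L = 3.71·(4.830689 + 11.911583 + 0.891480) = 3.71·17.633752 = 65.421221 m
RSL: p² = d² − 2 + 2cos(α−β) − 2d(sin α + sin β) = 128.083870; p = √p² = 11.317414; φ = atan2(cos α + cos β, d − sin α − sin β) − atan2(2, p) = -0.112301 rad; t = (α − φ) mod 2π = 1.671576 rad, q = (β − φ) mod 2π = 5.610784 rad → L = 3.71·(1.671576 + 11.317414 + 5.610784) = 3.71·18.599775 = 69.005165 m
RLR: c = (6 − d² + 2cos(α−β) + 2d(sin α − sin β))/8 = -11.703538, |c| > 1 → infeasible
LRL: c = (6 − d² + 2cos(α−β) − 2d(sin α − sin β))/8 = -21.741088, |c| > 1 → infeasible
Shortest: RSR with L = 46.096986 m ≈ 46.0970 m
Convert RSR to answer units (arcs ×180/π): t = 1.628379·180/π = 93.2992°, p = ρ·p = 3.71·10.081086 = 37.4008 m, q = 0.715599·180/π = 41.0008°, L = 46.0970 m.

RSR: t = 93.2992°, p = 37.4008 m, q = 41.0008°, L = 46.0970 m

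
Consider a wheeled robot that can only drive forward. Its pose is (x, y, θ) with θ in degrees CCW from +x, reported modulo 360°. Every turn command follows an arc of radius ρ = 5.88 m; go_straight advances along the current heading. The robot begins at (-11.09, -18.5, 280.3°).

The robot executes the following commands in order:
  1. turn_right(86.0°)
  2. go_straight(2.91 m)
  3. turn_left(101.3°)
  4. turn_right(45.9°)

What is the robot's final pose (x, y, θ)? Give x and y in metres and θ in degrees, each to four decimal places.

set_pose: (x, y, θ) = (-11.0900, -18.5000, 280.3000°), ρ = 5.88
turn_right(86.0°): centre at ρ to the right, rotate −86.0° → (-15.4229, -25.2492, 194.3000°)
go_straight(2.91): x += 2.91·cos θ, y += 2.91·sin θ → (-18.2427, -25.9679, 194.3000°)
turn_left(101.3°): centre at ρ to the left, rotate +101.3° → (-22.0931, -34.2064, 295.6000°)
turn_right(45.9°): centre at ρ to the right, rotate −45.9° → (-21.8811, -38.7871, 249.7000°)

(-21.8811, -38.7871, 249.7000°)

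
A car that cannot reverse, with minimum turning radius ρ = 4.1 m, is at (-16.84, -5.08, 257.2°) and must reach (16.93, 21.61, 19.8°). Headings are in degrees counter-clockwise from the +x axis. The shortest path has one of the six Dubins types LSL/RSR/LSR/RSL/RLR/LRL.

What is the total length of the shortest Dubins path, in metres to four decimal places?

51.3136 m

Let ψ = atan2(Δy, Δx) = atan2(26.69, 33.77) = 38.3210° be the start→goal bearing.
Normalize: d = |goal − start| / ρ = 43.043803/4.1 = 10.498489, α = (θ_start − ψ) mod 360° = 218.8790° = 3.820160 rad, β = (θ_goal − ψ) mod 360° = 341.4790° = 5.959934 rad.
Common terms: sin α = -0.627678, cos α = -0.778473, sin β = -0.317651, cos β = 0.948208, cos(α−β) = -0.538771, d² = 110.218263. Work in radians in the unit-radius frame; every candidate has L = ρ·(t + p + q).
LSL: p² = 2 + d² − 2cos(α−β) + 2d(sin α − sin β) = 106.786177; p = √p² = 10.333740; φ = atan2(cos β − cos α, d + sin α − sin β) = 0.167879 rad; t = (φ − α) mod 2π = 2.630904 rad, q = (β − φ) mod 2π = 5.792055 rad → L = 4.1·(2.630904 + 10.333740 + 5.792055) = 4.1·18.756699 = 76.902465 m
RSR: p² = 2 + d² − 2cos(α−β) + 2d(sin β − sin α) = 119.805432; p = √p² = 10.945567; φ = atan2(cos α − cos β, d − sin α + sin β) = -0.158413 rad; t = (α − φ) mod 2π = 3.978573 rad, q = (φ − β) mod 2π = 0.164838 rad → L = 4.1·(3.978573 + 10.945567 + 0.164838) = 4.1·15.088978 = 61.864811 m
LSR: p² = d² − 2 + 2cos(α−β) + 2d(sin α + sin β) = 87.291652; p = √p² = 9.343000; φ = atan2(−cos α − cos β, d + sin α + sin β) − atan2(−2, p) = 0.193116 rad; t = (φ − α) mod 2π = 2.656141 rad, q = (φ − β) mod 2π = 0.516367 rad → L = 4.1·(2.656141 + 9.343000 + 0.516367) = 4.1·12.515509 = 51.313586 m
RSL: p² = d² − 2 + 2cos(α−β) − 2d(sin α + sin β) = 126.989791; p = √p² = 11.268975; φ = atan2(cos α + cos β, d − sin α − sin β) − atan2(2, p) = -0.160819 rad; t = (α − φ) mod 2π = 3.980979 rad, q = (β − φ) mod 2π = 6.120752 rad → L = 4.1·(3.980979 + 11.268975 + 6.120752) = 4.1·21.370705 = 87.619892 m
RLR: c = (6 − d² + 2cos(α−β) + 2d(sin α − sin β))/8 = -13.975679, |c| > 1 → infeasible
LRL: c = (6 − d² + 2cos(α−β) − 2d(sin α − sin β))/8 = -12.348272, |c| > 1 → infeasible
Shortest: LSR with L = 51.313586 m ≈ 51.3136 m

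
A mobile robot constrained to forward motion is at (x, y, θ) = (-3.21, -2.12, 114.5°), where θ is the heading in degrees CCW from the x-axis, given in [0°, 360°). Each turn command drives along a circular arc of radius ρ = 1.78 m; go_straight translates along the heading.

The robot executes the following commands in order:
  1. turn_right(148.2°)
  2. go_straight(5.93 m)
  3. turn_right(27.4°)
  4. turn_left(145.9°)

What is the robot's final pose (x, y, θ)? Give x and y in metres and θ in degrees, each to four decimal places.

set_pose: (x, y, θ) = (-3.2100, -2.1200, 114.5000°), ρ = 1.78
turn_right(148.2°): centre at ρ to the right, rotate −148.2° → (-0.6026, 0.0990, -33.7000° ≡ 326.3000°)
go_straight(5.93): x += 5.93·cos θ, y += 5.93·sin θ → (4.3308, -3.1912, 326.3000°)
turn_right(27.4°): centre at ρ to the right, rotate −27.4° → (4.9015, -3.8118, 298.9000°)
turn_left(145.9°): centre at ρ to the left, rotate +145.9° → (8.2325, -3.1129, 444.8000° ≡ 84.8000°)

(8.2325, -3.1129, 84.8000°)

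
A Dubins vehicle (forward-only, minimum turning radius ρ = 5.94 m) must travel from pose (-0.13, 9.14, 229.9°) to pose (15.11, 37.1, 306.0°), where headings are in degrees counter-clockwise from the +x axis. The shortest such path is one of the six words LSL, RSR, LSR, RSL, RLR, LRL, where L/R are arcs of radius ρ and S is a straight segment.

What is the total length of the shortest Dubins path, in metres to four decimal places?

54.9366 m

Let ψ = atan2(Δy, Δx) = atan2(27.96, 15.24) = 61.4068° be the start→goal bearing.
Normalize: d = |goal − start| / ρ = 31.843668/5.94 = 5.360887, α = (θ_start − ψ) mod 360° = 168.4932° = 2.940762 rad, β = (θ_goal − ψ) mod 360° = 244.5932° = 4.268957 rad.
Common terms: sin α = 0.199484, cos α = -0.979901, sin β = -0.903285, cos β = -0.429042, cos(α−β) = 0.240228, d² = 28.739108. Work in radians in the unit-radius frame; every candidate has L = ρ·(t + p + q).
LSL: p² = 2 + d² − 2cos(α−β) + 2d(sin α − sin β) = 42.082285; p = √p² = 6.487086; φ = atan2(cos β − cos α, d + sin α − sin β) = 0.085019 rad; t = (φ − α) mod 2π = 3.427442 rad, q = (β − φ) mod 2π = 4.183938 rad → L = 5.94·(3.427442 + 6.487086 + 4.183938) = 5.94·14.098467 = 83.744893 m
RSR: p² = 2 + d² − 2cos(α−β) + 2d(sin β − sin α) = 18.435019; p = √p² = 4.293602; φ = atan2(cos α − cos β, d − sin α + sin β) = -0.128652 rad; t = (α − φ) mod 2π = 3.069414 rad, q = (φ − β) mod 2π = 1.885576 rad → L = 5.94·(3.069414 + 4.293602 + 1.885576) = 5.94·9.248592 = 54.936636 m
LSR: p² = d² − 2 + 2cos(α−β) + 2d(sin α + sin β) = 19.673571; p = √p² = 4.435490; φ = atan2(−cos α − cos β, d + sin α + sin β) − atan2(−2, p) = 0.717392 rad; t = (φ − α) mod 2π = 4.059816 rad, q = (φ − β) mod 2π = 2.731620 rad → L = 5.94·(4.059816 + 4.435490 + 2.731620) = 5.94·11.226926 = 66.687943 m
RSL: p² = d² − 2 + 2cos(α−β) − 2d(sin α + sin β) = 34.765558; p = √p² = 5.896232; φ = atan2(cos α + cos β, d − sin α − sin β) − atan2(2, p) = -0.555291 rad; t = (α − φ) mod 2π = 3.496052 rad, q = (β − φ) mod 2π = 4.824248 rad → L = 5.94·(3.496052 + 5.896232 + 4.824248) = 5.94·14.216533 = 84.446205 m
RLR: c = (6 − d² + 2cos(α−β) + 2d(sin α − sin β))/8 = -1.304377, |c| > 1 → infeasible
LRL: c = (6 − d² + 2cos(α−β) − 2d(sin α − sin β))/8 = -4.260286, |c| > 1 → infeasible
Shortest: RSR with L = 54.936636 m ≈ 54.9366 m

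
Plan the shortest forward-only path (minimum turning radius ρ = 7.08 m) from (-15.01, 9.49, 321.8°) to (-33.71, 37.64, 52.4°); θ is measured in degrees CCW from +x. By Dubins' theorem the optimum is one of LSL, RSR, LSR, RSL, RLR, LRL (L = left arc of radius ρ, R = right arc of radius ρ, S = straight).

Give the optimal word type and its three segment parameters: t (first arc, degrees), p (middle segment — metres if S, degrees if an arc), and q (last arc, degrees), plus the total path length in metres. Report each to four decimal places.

LSR: t = 205.9941°, p = 20.9360 m, q = 115.3941°, L = 60.6497 m

Let ψ = atan2(Δy, Δx) = atan2(28.15, -18.70) = 123.5960° be the start→goal bearing.
Normalize: d = |goal − start| / ρ = 33.795155/7.08 = 4.773327, α = (θ_start − ψ) mod 360° = 198.2040° = 3.459312 rad, β = (θ_goal − ψ) mod 360° = 288.8040° = 5.040580 rad.
Common terms: sin α = -0.312401, cos α = -0.949950, sin β = -0.946627, cos β = 0.322331, cos(α−β) = -0.010472, d² = 22.784650. Work in radians in the unit-radius frame; every candidate has L = ρ·(t + p + q).
LSL: p² = 2 + d² − 2cos(α−β) + 2d(sin α − sin β) = 30.860331; p = √p² = 5.555208; φ = atan2(cos β − cos α, d + sin α − sin β) = 0.231076 rad; t = (φ − α) mod 2π = 3.054949 rad, q = (β − φ) mod 2π = 4.809504 rad → L = 7.08·(3.054949 + 5.555208 + 4.809504) = 7.08·13.419661 = 95.011201 m
RSR: p² = 2 + d² − 2cos(α−β) + 2d(sin β − sin α) = 18.750857; p = √p² = 4.330226; φ = atan2(cos α − cos β, d − sin α + sin β) = -0.298215 rad; t = (α − φ) mod 2π = 3.757527 rad, q = (φ − β) mod 2π = 0.944390 rad → L = 7.08·(3.757527 + 4.330226 + 0.944390) = 7.08·9.032143 = 63.947572 m
LSR: p² = d² − 2 + 2cos(α−β) + 2d(sin α + sin β) = 8.744205; p = √p² = 2.957060; φ = atan2(−cos α − cos β, d + sin α + sin β) − atan2(−2, p) = 0.771402 rad; t = (φ − α) mod 2π = 3.595275 rad, q = (φ − β) mod 2π = 2.014007 rad → L = 7.08·(3.595275 + 2.957060 + 2.014007) = 7.08·8.566342 = 60.649701 m
RSL: p² = d² − 2 + 2cos(α−β) − 2d(sin α + sin β) = 32.783209; p = √p² = 5.725662; φ = atan2(cos α + cos β, d − sin α − sin β) − atan2(2, p) = -0.439724 rad; t = (α − φ) mod 2π = 3.899036 rad, q = (β − φ) mod 2π = 5.480305 rad → L = 7.08·(3.899036 + 5.725662 + 5.480305) = 7.08·15.105003 = 106.943422 m
RLR: c = (6 − d² + 2cos(α−β) + 2d(sin α − sin β))/8 = -1.343857, |c| > 1 → infeasible
LRL: c = (6 − d² + 2cos(α−β) − 2d(sin α − sin β))/8 = -2.857541, |c| > 1 → infeasible
Shortest: LSR with L = 60.649701 m ≈ 60.6497 m
Convert LSR to answer units (arcs ×180/π): t = 3.595275·180/π = 205.9941°, p = ρ·p = 7.08·2.957060 = 20.9360 m, q = 2.014007·180/π = 115.3941°, L = 60.6497 m.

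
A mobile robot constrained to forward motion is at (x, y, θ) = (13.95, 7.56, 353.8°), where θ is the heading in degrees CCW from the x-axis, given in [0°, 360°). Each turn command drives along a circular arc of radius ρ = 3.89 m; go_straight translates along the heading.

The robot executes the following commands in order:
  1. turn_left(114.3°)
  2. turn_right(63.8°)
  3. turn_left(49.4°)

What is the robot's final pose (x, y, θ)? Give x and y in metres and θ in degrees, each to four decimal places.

set_pose: (x, y, θ) = (13.9500, 7.5600, 353.8000°), ρ = 3.89
turn_left(114.3°): centre at ρ to the left, rotate +114.3° → (18.0676, 12.6358, 468.1000° ≡ 108.1000°)
turn_right(63.8°): centre at ρ to the right, rotate −63.8° → (19.0483, 16.6284, 44.3000°)
turn_left(49.4°): centre at ρ to the left, rotate +49.4° → (20.2134, 19.6634, 93.7000°)

(20.2134, 19.6634, 93.7000°)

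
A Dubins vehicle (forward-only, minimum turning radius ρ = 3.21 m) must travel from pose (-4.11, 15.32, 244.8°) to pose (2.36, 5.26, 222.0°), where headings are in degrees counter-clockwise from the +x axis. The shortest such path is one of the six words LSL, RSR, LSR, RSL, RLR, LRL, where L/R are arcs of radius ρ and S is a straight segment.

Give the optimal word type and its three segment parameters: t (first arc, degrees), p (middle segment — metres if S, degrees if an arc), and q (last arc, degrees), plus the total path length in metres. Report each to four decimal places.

Let ψ = atan2(Δy, Δx) = atan2(-10.06, 6.47) = -57.2533° be the start→goal bearing.
Normalize: d = |goal − start| / ρ = 11.960957/3.21 = 3.726155, α = (θ_start − ψ) mod 360° = 302.0533° = 5.271824 rad, β = (θ_goal − ψ) mod 360° = 279.2533° = 4.873889 rad.
Common terms: sin α = -0.847555, cos α = 0.530707, sin β = -0.986987, cos β = 0.160799, cos(α−β) = 0.921863, d² = 13.884231. Work in radians in the unit-radius frame; every candidate has L = ρ·(t + p + q).
LSL: p² = 2 + d² − 2cos(α−β) + 2d(sin α − sin β) = 15.079595; p = √p² = 3.883245; φ = atan2(cos β − cos α, d + sin α − sin β) = -0.095402 rad; t = (φ − α) mod 2π = 0.915959 rad, q = (β − φ) mod 2π = 4.969291 rad → L = 3.21·(0.915959 + 3.883245 + 4.969291) = 3.21·9.768496 = 31.356871 m
RSR: p² = 2 + d² − 2cos(α−β) + 2d(sin β − sin α) = 13.001413; p = √p² = 3.605747; φ = atan2(cos α − cos β, d − sin α + sin β) = 0.102769 rad; t = (α − φ) mod 2π = 5.169054 rad, q = (φ − β) mod 2π = 1.512066 rad → L = 3.21·(5.169054 + 3.605747 + 1.512066) = 3.21·10.286868 = 33.020845 m
LSR: p² = d² − 2 + 2cos(α−β) + 2d(sin α + sin β) = 0.056379; p = √p² = 0.237442; φ = atan2(−cos α − cos β, d + sin α + sin β) − atan2(−2, p) = 1.102156 rad; t = (φ − α) mod 2π = 2.113517 rad, q = (φ − β) mod 2π = 2.511452 rad → L = 3.21·(2.113517 + 0.237442 + 2.511452) = 3.21·4.862411 = 15.608340 m
RSL: p² = d² − 2 + 2cos(α−β) − 2d(sin α + sin β) = 27.399535; p = √p² = 5.234456; φ = atan2(cos α + cos β, d − sin α − sin β) − atan2(2, p) = -0.241246 rad; t = (α − φ) mod 2π = 5.513070 rad, q = (β − φ) mod 2π = 5.115134 rad → L = 3.21·(5.513070 + 5.234456 + 5.115134) = 3.21·15.862660 = 50.919140 m
RLR: c = (6 − d² + 2cos(α−β) + 2d(sin α − sin β))/8 = -0.625177; p = 2π − arccos c = 4.037031 rad; φ = atan2(cos α − cos β, d − sin α + sin β) = 0.102769 rad; t = (α − φ + p/2) mod 2π = 0.904385 rad, q = (α − β − t + p) mod 2π = 3.530581 rad → L = 3.21·(0.904385 + 4.037031 + 3.530581) = 3.21·8.471997 = 27.195112 m
LRL: c = (6 − d² + 2cos(α−β) − 2d(sin α − sin β))/8 = -0.884949; p = 2π − arccos c = 3.626004 rad; φ = atan2(cos β − cos α, d + sin α − sin β) = -0.095402 rad; t = (φ − α + p/2) mod 2π = 2.728961 rad, q = (β − α − t + p) mod 2π = 0.499108 rad → L = 3.21·(2.728961 + 3.626004 + 0.499108) = 3.21·6.854072 = 22.001571 m
Shortest: LSR with L = 15.608340 m ≈ 15.6083 m
Convert LSR to answer units (arcs ×180/π): t = 2.113517·180/π = 121.0956°, p = ρ·p = 3.21·0.237442 = 0.7622 m, q = 2.511452·180/π = 143.8956°, L = 15.6083 m.

LSR: t = 121.0956°, p = 0.7622 m, q = 143.8956°, L = 15.6083 m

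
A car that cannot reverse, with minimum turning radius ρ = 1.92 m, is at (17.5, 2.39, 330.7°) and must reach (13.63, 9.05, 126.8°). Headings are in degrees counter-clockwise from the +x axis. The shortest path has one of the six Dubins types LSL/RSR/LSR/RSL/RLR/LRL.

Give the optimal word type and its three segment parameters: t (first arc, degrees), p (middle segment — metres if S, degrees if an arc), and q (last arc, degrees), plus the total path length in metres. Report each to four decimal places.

LSR: t = 180.8905°, p = 5.7973 m, q = 24.7905°, L = 12.6898 m

Let ψ = atan2(Δy, Δx) = atan2(6.66, -3.87) = 120.1601° be the start→goal bearing.
Normalize: d = |goal − start| / ρ = 7.702759/1.92 = 4.011854, α = (θ_start − ψ) mod 360° = 210.5399° = 3.674615 rad, β = (θ_goal − ψ) mod 360° = 6.6399° = 0.115889 rad.
Common terms: sin α = -0.508139, cos α = -0.861275, sin β = 0.115630, cos β = 0.993292, cos(α−β) = -0.914254, d² = 16.094971. Work in radians in the unit-radius frame; every candidate has L = ρ·(t + p + q).
LSL: p² = 2 + d² − 2cos(α−β) + 2d(sin α − sin β) = 14.918543; p = √p² = 3.862453; φ = atan2(cos β − cos α, d + sin α − sin β) = 0.500829 rad; t = (φ − α) mod 2π = 3.109399 rad, q = (β − φ) mod 2π = 5.898245 rad → L = 1.92·(3.109399 + 3.862453 + 5.898245) = 1.92·12.870097 = 24.710587 m
RSR: p² = 2 + d² − 2cos(α−β) + 2d(sin β − sin α) = 24.928414; p = √p² = 4.992836; φ = atan2(cos α − cos β, d − sin α + sin β) = -0.380566 rad; t = (α − φ) mod 2π = 4.055181 rad, q = (φ − β) mod 2π = 5.786731 rad → L = 1.92·(4.055181 + 4.992836 + 5.786731) = 1.92·14.834748 = 28.482716 m
LSR: p² = d² − 2 + 2cos(α−β) + 2d(sin α + sin β) = 9.117083; p = √p² = 3.019451; φ = atan2(−cos α − cos β, d + sin α + sin β) − atan2(−2, p) = 0.548564 rad; t = (φ − α) mod 2π = 3.157134 rad, q = (φ − β) mod 2π = 0.432675 rad → L = 1.92·(3.157134 + 3.019451 + 0.432675) = 1.92·6.609261 = 12.689781 m
RSL: p² = d² − 2 + 2cos(α−β) − 2d(sin α + sin β) = 15.415842; p = √p² = 3.926301; φ = atan2(cos α + cos β, d − sin α − sin β) − atan2(2, p) = -0.441162 rad; t = (α − φ) mod 2π = 4.115778 rad, q = (β − φ) mod 2π = 0.557051 rad → L = 1.92·(4.115778 + 3.926301 + 0.557051) = 1.92·8.599130 = 16.510330 m
RLR: c = (6 − d² + 2cos(α−β) + 2d(sin α − sin β))/8 = -2.116052, |c| > 1 → infeasible
LRL: c = (6 − d² + 2cos(α−β) − 2d(sin α − sin β))/8 = -0.864818; p = 2π − arccos c = 3.667601 rad; φ = atan2(cos β − cos α, d + sin α − sin β) = 0.500829 rad; t = (φ − α + p/2) mod 2π = 4.943200 rad, q = (β − α − t + p) mod 2π = 1.448861 rad → L = 1.92·(4.943200 + 3.667601 + 1.448861) = 1.92·10.059662 = 19.314551 m
Shortest: LSR with L = 12.689781 m ≈ 12.6898 m
Convert LSR to answer units (arcs ×180/π): t = 3.157134·180/π = 180.8905°, p = ρ·p = 1.92·3.019451 = 5.7973 m, q = 0.432675·180/π = 24.7905°, L = 12.6898 m.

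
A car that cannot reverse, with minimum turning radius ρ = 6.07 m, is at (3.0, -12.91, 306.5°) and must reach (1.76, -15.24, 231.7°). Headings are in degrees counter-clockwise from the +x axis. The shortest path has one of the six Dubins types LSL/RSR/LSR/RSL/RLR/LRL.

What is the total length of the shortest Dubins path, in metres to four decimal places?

Let ψ = atan2(Δy, Δx) = atan2(-2.33, -1.24) = -118.0214° be the start→goal bearing.
Normalize: d = |goal − start| / ρ = 2.639413/6.07 = 0.434829, α = (θ_start − ψ) mod 360° = 64.5214° = 1.126111 rad, β = (θ_goal − ψ) mod 360° = 349.7214° = 6.103790 rad.
Common terms: sin α = 0.902746, cos α = 0.430174, sin β = -0.178435, cos β = 0.983952, cos(α−β) = 0.262189, d² = 0.189076. Work in radians in the unit-radius frame; every candidate has L = ρ·(t + p + q).
LSL: p² = 2 + d² − 2cos(α−β) + 2d(sin α − sin β) = 2.604956; p = √p² = 1.613988; φ = atan2(cos β − cos α, d + sin α − sin β) = 0.350228 rad; t = (φ − α) mod 2π = 5.507302 rad, q = (β − φ) mod 2π = 5.753562 rad → L = 6.07·(5.507302 + 1.613988 + 5.753562) = 6.07·12.874852 = 78.150351 m
RSR: p² = 2 + d² − 2cos(α−β) + 2d(sin β − sin α) = 0.724440; p = √p² = 0.851141; φ = atan2(cos α − cos β, d − sin α + sin β) = -2.433178 rad; t = (α − φ) mod 2π = 3.559289 rad, q = (φ − β) mod 2π = 4.029402 rad → L = 6.07·(3.559289 + 0.851141 + 4.029402) = 6.07·8.439832 = 51.229781 m
LSR: p² = d² − 2 + 2cos(α−β) + 2d(sin α + sin β) = -0.656642 < 0 → infeasible
RSL: p² = d² − 2 + 2cos(α−β) − 2d(sin α + sin β) = -1.916449 < 0 → infeasible
RLR: c = (6 − d² + 2cos(α−β) + 2d(sin α − sin β))/8 = 0.909445; p = 2π − arccos c = 5.854336 rad; φ = atan2(cos α − cos β, d − sin α + sin β) = -2.433178 rad; t = (α − φ + p/2) mod 2π = 0.203272 rad, q = (α − β − t + p) mod 2π = 0.673385 rad → L = 6.07·(0.203272 + 5.854336 + 0.673385) = 6.07·6.730994 = 40.857131 m
LRL: c = (6 − d² + 2cos(α−β) − 2d(sin α − sin β))/8 = 0.674381; p = 2π − arccos c = 5.452514 rad; φ = atan2(cos β − cos α, d + sin α − sin β) = 0.350228 rad; t = (φ − α + p/2) mod 2π = 1.950374 rad, q = (β − α − t + p) mod 2π = 2.196634 rad → L = 6.07·(1.950374 + 5.452514 + 2.196634) = 6.07·9.599523 = 58.269102 m
Shortest: RLR with L = 40.857131 m ≈ 40.8571 m

40.8571 m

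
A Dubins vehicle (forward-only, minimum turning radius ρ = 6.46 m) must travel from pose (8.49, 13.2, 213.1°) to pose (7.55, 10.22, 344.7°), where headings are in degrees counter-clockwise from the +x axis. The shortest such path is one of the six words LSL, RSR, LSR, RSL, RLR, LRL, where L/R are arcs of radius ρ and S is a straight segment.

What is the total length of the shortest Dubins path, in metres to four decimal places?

Let ψ = atan2(Δy, Δx) = atan2(-2.98, -0.94) = -107.5072° be the start→goal bearing.
Normalize: d = |goal − start| / ρ = 3.124740/6.46 = 0.483706, α = (θ_start − ψ) mod 360° = 320.6072° = 5.595651 rad, β = (θ_goal − ψ) mod 360° = 92.2072° = 1.609319 rad.
Common terms: sin α = -0.634634, cos α = 0.772813, sin β = 0.999258, cos β = -0.038513, cos(α−β) = -0.663926, d² = 0.233971. Work in radians in the unit-radius frame; every candidate has L = ρ·(t + p + q).
LSL: p² = 2 + d² − 2cos(α−β) + 2d(sin α − sin β) = 1.981177; p = √p² = 1.407543; φ = atan2(cos β − cos α, d + sin α − sin β) = -2.527261 rad; t = (φ − α) mod 2π = 4.443459 rad, q = (β − φ) mod 2π = 4.136579 rad → L = 6.46·(4.443459 + 1.407543 + 4.136579) = 6.46·9.987582 = 64.519778 m
RSR: p² = 2 + d² − 2cos(α−β) + 2d(sin β − sin α) = 5.142470; p = √p² = 2.267702; φ = atan2(cos α − cos β, d − sin α + sin β) = 0.365883 rad; t = (α − φ) mod 2π = 5.229767 rad, q = (φ − β) mod 2π = 5.039750 rad → L = 6.46·(5.229767 + 2.267702 + 5.039750) = 6.46·12.537219 = 80.990434 m
LSR: p² = d² − 2 + 2cos(α−β) + 2d(sin α + sin β) = -2.741139 < 0 → infeasible
RSL: p² = d² − 2 + 2cos(α−β) − 2d(sin α + sin β) = -3.446623 < 0 → infeasible
RLR: c = (6 − d² + 2cos(α−β) + 2d(sin α − sin β))/8 = 0.357191; p = 2π − arccos c = 5.077648 rad; φ = atan2(cos α − cos β, d − sin α + sin β) = 0.365883 rad; t = (α − φ + p/2) mod 2π = 1.485406 rad, q = (α − β − t + p) mod 2π = 1.295389 rad → L = 6.46·(1.485406 + 5.077648 + 1.295389) = 6.46·7.858443 = 50.765540 m
LRL: c = (6 − d² + 2cos(α−β) − 2d(sin α − sin β))/8 = 0.752353; p = 2π − arccos c = 5.564015 rad; φ = atan2(cos β − cos α, d + sin α − sin β) = -2.527261 rad; t = (φ − α + p/2) mod 2π = 0.942282 rad, q = (β − α − t + p) mod 2π = 0.635402 rad → L = 6.46·(0.942282 + 5.564015 + 0.635402) = 6.46·7.141699 = 46.135374 m
Shortest: LRL with L = 46.135374 m ≈ 46.1354 m

46.1354 m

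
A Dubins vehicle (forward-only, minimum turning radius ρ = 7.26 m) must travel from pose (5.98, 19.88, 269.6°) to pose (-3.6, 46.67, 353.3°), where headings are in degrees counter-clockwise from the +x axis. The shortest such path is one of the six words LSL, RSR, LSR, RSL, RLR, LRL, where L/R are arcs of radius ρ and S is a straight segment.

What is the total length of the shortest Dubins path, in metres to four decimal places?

Let ψ = atan2(Δy, Δx) = atan2(26.79, -9.58) = 109.6769° be the start→goal bearing.
Normalize: d = |goal − start| / ρ = 28.451371/7.26 = 3.918922, α = (θ_start − ψ) mod 360° = 159.9231° = 2.791185 rad, β = (θ_goal − ψ) mod 360° = 243.6231° = 4.252026 rad.
Common terms: sin α = 0.343280, cos α = -0.939233, sin β = -0.895891, cos β = -0.444273, cos(α−β) = 0.109734, d² = 15.357946. Work in radians in the unit-radius frame; every candidate has L = ρ·(t + p + q).
LSL: p² = 2 + d² − 2cos(α−β) + 2d(sin α − sin β) = 26.850911; p = √p² = 5.181786; φ = atan2(cos β − cos α, d + sin α − sin β) = 0.095665 rad; t = (φ − α) mod 2π = 3.587665 rad, q = (β − φ) mod 2π = 4.156361 rad → L = 7.26·(3.587665 + 5.181786 + 4.156361) = 7.26·12.925812 = 93.841397 m
RSR: p² = 2 + d² − 2cos(α−β) + 2d(sin β − sin α) = 7.426045; p = √p² = 2.725077; φ = atan2(cos α − cos β, d − sin α + sin β) = -0.182645 rad; t = (α − φ) mod 2π = 2.973831 rad, q = (φ − β) mod 2π = 1.848514 rad → L = 7.26·(2.973831 + 2.725077 + 1.848514) = 7.26·7.547422 = 54.794282 m
LSR: p² = d² − 2 + 2cos(α−β) + 2d(sin α + sin β) = 9.246136; p = √p² = 3.040746; φ = atan2(−cos α − cos β, d + sin α + sin β) − atan2(−2, p) = 0.971733 rad; t = (φ − α) mod 2π = 4.463733 rad, q = (φ − β) mod 2π = 3.002893 rad → L = 7.26·(4.463733 + 3.040746 + 3.002893) = 7.26·10.507372 = 76.283521 m
RSL: p² = d² − 2 + 2cos(α−β) − 2d(sin α + sin β) = 17.908694; p = √p² = 4.231866; φ = atan2(cos α + cos β, d − sin α − sin β) − atan2(2, p) = -0.741553 rad; t = (α − φ) mod 2π = 3.532739 rad, q = (β − φ) mod 2π = 4.993579 rad → L = 7.26·(3.532739 + 4.231866 + 4.993579) = 7.26·12.758184 = 92.624419 m
RLR: c = (6 − d² + 2cos(α−β) + 2d(sin α − sin β))/8 = 0.071744; p = 2π − arccos c = 4.784195 rad; φ = atan2(cos α − cos β, d − sin α + sin β) = -0.182645 rad; t = (α − φ + p/2) mod 2π = 5.365928 rad, q = (α − β − t + p) mod 2π = 4.240612 rad → L = 7.26·(5.365928 + 4.784195 + 4.240612) = 7.26·14.390735 = 104.476734 m
LRL: c = (6 − d² + 2cos(α−β) − 2d(sin α − sin β))/8 = -2.356364, |c| > 1 → infeasible
Shortest: RSR with L = 54.794282 m ≈ 54.7943 m

54.7943 m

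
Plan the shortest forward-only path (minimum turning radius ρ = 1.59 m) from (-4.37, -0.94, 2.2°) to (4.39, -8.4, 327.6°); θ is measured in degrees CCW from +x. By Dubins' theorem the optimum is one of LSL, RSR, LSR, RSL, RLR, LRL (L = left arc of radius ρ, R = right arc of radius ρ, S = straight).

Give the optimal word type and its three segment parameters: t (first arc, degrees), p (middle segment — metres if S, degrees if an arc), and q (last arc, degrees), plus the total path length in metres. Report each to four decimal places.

Let ψ = atan2(Δy, Δx) = atan2(-7.46, 8.76) = -40.4177° be the start→goal bearing.
Normalize: d = |goal − start| / ρ = 11.506051/1.59 = 7.236510, α = (θ_start − ψ) mod 360° = 42.6177° = 0.743818 rad, β = (θ_goal − ψ) mod 360° = 8.0177° = 0.139934 rad.
Common terms: sin α = 0.677103, cos α = 0.735888, sin β = 0.139478, cos β = 0.990225, cos(α−β) = 0.823136, d² = 52.367074. Work in radians in the unit-radius frame; every candidate has L = ρ·(t + p + q).
LSL: p² = 2 + d² − 2cos(α−β) + 2d(sin α − sin β) = 60.501852; p = √p² = 7.778294; φ = atan2(cos β − cos α, d + sin α − sin β) = 0.032704 rad; t = (φ − α) mod 2π = 5.572071 rad, q = (β − φ) mod 2π = 0.107230 rad → L = 1.59·(5.572071 + 7.778294 + 0.107230) = 1.59·13.457595 = 21.397576 m
RSR: p² = 2 + d² − 2cos(α−β) + 2d(sin β − sin α) = 44.939751; p = √p² = 6.703712; φ = atan2(cos α − cos β, d − sin α + sin β) = -0.037949 rad; t = (α − φ) mod 2π = 0.781767 rad, q = (φ − β) mod 2π = 6.105302 rad → L = 1.59·(0.781767 + 6.703712 + 6.105302) = 1.59·13.590781 = 21.609342 m
LSR: p² = d² − 2 + 2cos(α−β) + 2d(sin α + sin β) = 63.831739; p = √p² = 7.989477; φ = atan2(−cos α − cos β, d + sin α + sin β) − atan2(−2, p) = 0.034142 rad; t = (φ − α) mod 2π = 5.573509 rad, q = (φ − β) mod 2π = 6.177392 rad → L = 1.59·(5.573509 + 7.989477 + 6.177392) = 1.59·19.740378 = 31.387201 m
RSL: p² = d² − 2 + 2cos(α−β) − 2d(sin α + sin β) = 40.194954; p = √p² = 6.339949; φ = atan2(cos α + cos β, d − sin α − sin β) − atan2(2, p) = -0.042923 rad; t = (α − φ) mod 2π = 0.786741 rad, q = (β − φ) mod 2π = 0.182857 rad → L = 1.59·(0.786741 + 6.339949 + 0.182857) = 1.59·7.309547 = 11.622180 m
RLR: c = (6 − d² + 2cos(α−β) + 2d(sin α − sin β))/8 = -4.617469, |c| > 1 → infeasible
LRL: c = (6 − d² + 2cos(α−β) − 2d(sin α − sin β))/8 = -6.562731, |c| > 1 → infeasible
Shortest: RSL with L = 11.622180 m ≈ 11.6222 m
Convert RSL to answer units (arcs ×180/π): t = 0.786741·180/π = 45.0769°, p = ρ·p = 1.59·6.339949 = 10.0805 m, q = 0.182857·180/π = 10.4769°, L = 11.6222 m.

RSL: t = 45.0769°, p = 10.0805 m, q = 10.4769°, L = 11.6222 m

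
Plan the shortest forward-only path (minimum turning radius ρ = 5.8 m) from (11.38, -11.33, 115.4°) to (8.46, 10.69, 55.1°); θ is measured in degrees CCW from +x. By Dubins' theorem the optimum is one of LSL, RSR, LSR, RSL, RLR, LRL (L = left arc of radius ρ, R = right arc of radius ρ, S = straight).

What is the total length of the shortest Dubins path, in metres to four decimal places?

Let ψ = atan2(Δy, Δx) = atan2(22.02, -2.92) = 97.5537° be the start→goal bearing.
Normalize: d = |goal − start| / ρ = 22.212762/5.8 = 3.829787, α = (θ_start − ψ) mod 360° = 17.8463° = 0.311476 rad, β = (θ_goal − ψ) mod 360° = 317.5463° = 5.542228 rad.
Common terms: sin α = 0.306464, cos α = 0.951882, sin β = -0.674995, cos β = 0.737823, cos(α−β) = 0.495459, d² = 14.667265. Work in radians in the unit-radius frame; every candidate has L = ρ·(t + p + q).
LSL: p² = 2 + d² − 2cos(α−β) + 2d(sin α − sin β) = 23.193902; p = √p² = 4.816005; φ = atan2(cos β − cos α, d + sin α − sin β) = -0.044462 rad; t = (φ − α) mod 2π = 5.927247 rad, q = (β − φ) mod 2π = 5.586690 rad → L = 5.8·(5.927247 + 4.816005 + 5.586690) = 5.8·16.329942 = 94.713663 m
RSR: p² = 2 + d² − 2cos(α−β) + 2d(sin β − sin α) = 8.158793; p = √p² = 2.856360; φ = atan2(cos α − cos β, d − sin α + sin β) = 0.075012 rad; t = (α − φ) mod 2π = 0.236464 rad, q = (φ − β) mod 2π = 0.815969 rad → L = 5.8·(0.236464 + 2.856360 + 0.815969) = 5.8·3.908794 = 22.671003 m
LSR: p² = d² − 2 + 2cos(α−β) + 2d(sin α + sin β) = 10.835395; p = √p² = 3.291716; φ = atan2(−cos α − cos β, d + sin α + sin β) − atan2(−2, p) = 0.091834 rad; t = (φ − α) mod 2π = 6.063543 rad, q = (φ − β) mod 2π = 0.832792 rad → L = 5.8·(6.063543 + 3.291716 + 0.832792) = 5.8·10.188051 = 59.090698 m
RSL: p² = d² − 2 + 2cos(α−β) − 2d(sin α + sin β) = 16.480970; p = √p² = 4.059676; φ = atan2(cos α + cos β, d − sin α − sin β) − atan2(2, p) = -0.075115 rad; t = (α − φ) mod 2π = 0.386591 rad, q = (β − φ) mod 2π = 5.617343 rad → L = 5.8·(0.386591 + 4.059676 + 5.617343) = 5.8·10.063610 = 58.368937 m
RLR: c = (6 − d² + 2cos(α−β) + 2d(sin α − sin β))/8 = -0.019849; p = 2π − arccos c = 4.692539 rad; φ = atan2(cos α − cos β, d − sin α + sin β) = 0.075012 rad; t = (α − φ + p/2) mod 2π = 2.582734 rad, q = (α − β − t + p) mod 2π = 3.162238 rad → L = 5.8·(2.582734 + 4.692539 + 3.162238) = 5.8·10.437511 = 60.537561 m
LRL: c = (6 − d² + 2cos(α−β) − 2d(sin α − sin β))/8 = -1.899238, |c| > 1 → infeasible
Shortest: RSR with L = 22.671003 m ≈ 22.6710 m

22.6710 m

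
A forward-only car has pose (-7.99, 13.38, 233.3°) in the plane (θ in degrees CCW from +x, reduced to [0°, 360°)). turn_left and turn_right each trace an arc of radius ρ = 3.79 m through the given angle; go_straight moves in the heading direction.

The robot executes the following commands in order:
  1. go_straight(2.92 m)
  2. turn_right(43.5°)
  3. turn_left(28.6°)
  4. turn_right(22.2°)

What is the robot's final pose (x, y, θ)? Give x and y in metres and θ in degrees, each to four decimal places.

set_pose: (x, y, θ) = (-7.9900, 13.3800, 233.3000°), ρ = 3.79
go_straight(2.92): x += 2.92·cos θ, y += 2.92·sin θ → (-9.7351, 11.0388, 233.3000°)
turn_right(43.5°): centre at ρ to the right, rotate −43.5° → (-12.1287, 9.5691, 189.8000°)
turn_left(28.6°): centre at ρ to the left, rotate +28.6° → (-13.8378, 8.8046, 218.4000°)
turn_right(22.2°): centre at ρ to the right, rotate −22.2° → (-15.1345, 8.1353, 196.2000°)

(-15.1345, 8.1353, 196.2000°)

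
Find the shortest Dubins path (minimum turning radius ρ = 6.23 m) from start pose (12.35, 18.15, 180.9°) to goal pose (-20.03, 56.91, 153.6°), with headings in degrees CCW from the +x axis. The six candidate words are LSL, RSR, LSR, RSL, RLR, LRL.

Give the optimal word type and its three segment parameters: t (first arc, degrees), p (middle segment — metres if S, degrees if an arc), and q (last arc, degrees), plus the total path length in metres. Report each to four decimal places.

Let ψ = atan2(Δy, Δx) = atan2(38.76, -32.38) = 129.8753° be the start→goal bearing.
Normalize: d = |goal − start| / ρ = 50.505465/6.23 = 8.106816, α = (θ_start − ψ) mod 360° = 51.0247° = 0.890549 rad, β = (θ_goal − ψ) mod 360° = 23.7247° = 0.414074 rad.
Common terms: sin α = 0.777417, cos α = 0.628985, sin β = 0.402343, cos β = 0.915489, cos(α−β) = 0.888617, d² = 65.720469. Work in radians in the unit-radius frame; every candidate has L = ρ·(t + p + q).
LSL: p² = 2 + d² − 2cos(α−β) + 2d(sin α − sin β) = 72.024558; p = √p² = 8.486728; φ = atan2(cos β − cos α, d + sin α − sin β) = 0.033765 rad; t = (φ − α) mod 2π = 5.426402 rad, q = (β − φ) mod 2π = 0.380309 rad → L = 6.23·(5.426402 + 8.486728 + 0.380309) = 6.23·14.293439 = 89.048123 m
RSR: p² = 2 + d² − 2cos(α−β) + 2d(sin β − sin α) = 59.861912; p = √p² = 7.737048; φ = atan2(cos α − cos β, d − sin α + sin β) = -0.037039 rad; t = (α − φ) mod 2π = 0.927588 rad, q = (φ − β) mod 2π = 5.832072 rad → L = 6.23·(0.927588 + 7.737048 + 5.832072) = 6.23·14.496708 = 90.314492 m
LSR: p² = d² − 2 + 2cos(α−β) + 2d(sin α + sin β) = 84.625897; p = √p² = 9.199233; φ = atan2(−cos α − cos β, d + sin α + sin β) − atan2(−2, p) = 0.049274 rad; t = (φ − α) mod 2π = 5.441910 rad, q = (φ − β) mod 2π = 5.918385 rad → L = 6.23·(5.441910 + 9.199233 + 5.918385) = 6.23·20.559528 = 128.085862 m
RSL: p² = d² − 2 + 2cos(α−β) − 2d(sin α + sin β) = 46.369510; p = √p² = 6.809516; φ = atan2(cos α + cos β, d − sin α − sin β) − atan2(2, p) = -0.066299 rad; t = (α − φ) mod 2π = 0.956848 rad, q = (β − φ) mod 2π = 0.480373 rad → L = 6.23·(0.956848 + 6.809516 + 0.480373) = 6.23·8.246737 = 51.377172 m
RLR: c = (6 − d² + 2cos(α−β) + 2d(sin α − sin β))/8 = -6.482739, |c| > 1 → infeasible
LRL: c = (6 − d² + 2cos(α−β) − 2d(sin α − sin β))/8 = -8.003070, |c| > 1 → infeasible
Shortest: RSL with L = 51.377172 m ≈ 51.3772 m
Convert RSL to answer units (arcs ×180/π): t = 0.956848·180/π = 54.8233°, p = ρ·p = 6.23·6.809516 = 42.4233 m, q = 0.480373·180/π = 27.5233°, L = 51.3772 m.

RSL: t = 54.8233°, p = 42.4233 m, q = 27.5233°, L = 51.3772 m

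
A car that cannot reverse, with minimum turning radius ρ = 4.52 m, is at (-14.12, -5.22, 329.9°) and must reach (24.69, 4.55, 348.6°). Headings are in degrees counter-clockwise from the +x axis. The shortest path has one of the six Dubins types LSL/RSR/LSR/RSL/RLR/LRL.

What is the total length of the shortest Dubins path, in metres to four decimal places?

Let ψ = atan2(Δy, Δx) = atan2(9.77, 38.81) = 14.1300° be the start→goal bearing.
Normalize: d = |goal − start| / ρ = 40.020857/4.52 = 8.854172, α = (θ_start − ψ) mod 360° = 315.7700° = 5.511226 rad, β = (θ_goal − ψ) mod 360° = 334.4700° = 5.837603 rad.
Common terms: sin α = -0.697540, cos α = 0.716546, sin β = -0.430984, cos β = 0.902360, cos(α−β) = 0.947210, d² = 78.396360. Work in radians in the unit-radius frame; every candidate has L = ρ·(t + p + q).
LSL: p² = 2 + d² − 2cos(α−β) + 2d(sin α − sin β) = 73.781661; p = √p² = 8.589625; φ = atan2(cos β − cos α, d + sin α − sin β) = 0.021634 rad; t = (φ − α) mod 2π = 0.793593 rad, q = (β − φ) mod 2π = 5.815969 rad → L = 4.52·(0.793593 + 8.589625 + 5.815969) = 4.52·15.199187 = 68.700326 m
RSR: p² = 2 + d² − 2cos(α−β) + 2d(sin β − sin α) = 83.222219; p = √p² = 9.122621; φ = atan2(cos α − cos β, d − sin α + sin β) = -0.020370 rad; t = (α − φ) mod 2π = 5.531596 rad, q = (φ − β) mod 2π = 0.425213 rad → L = 4.52·(5.531596 + 9.122621 + 0.425213) = 4.52·15.079430 = 68.159024 m
LSR: p² = d² − 2 + 2cos(α−β) + 2d(sin α + sin β) = 58.306492; p = √p² = 7.635869; φ = atan2(−cos α − cos β, d + sin α + sin β) − atan2(−2, p) = 0.049607 rad; t = (φ − α) mod 2π = 0.821566 rad, q = (φ − β) mod 2π = 0.495189 rad → L = 4.52·(0.821566 + 7.635869 + 0.495189) = 4.52·8.952624 = 40.465858 m
RSL: p² = d² − 2 + 2cos(α−β) − 2d(sin α + sin β) = 98.275069; p = √p² = 9.913378; φ = atan2(cos α + cos β, d − sin α − sin β) − atan2(2, p) = -0.038304 rad; t = (α − φ) mod 2π = 5.549530 rad, q = (β − φ) mod 2π = 5.875907 rad → L = 4.52·(5.549530 + 9.913378 + 5.875907) = 4.52·21.338815 = 96.451444 m
RLR: c = (6 − d² + 2cos(α−β) + 2d(sin α − sin β))/8 = -9.402777, |c| > 1 → infeasible
LRL: c = (6 − d² + 2cos(α−β) − 2d(sin α − sin β))/8 = -8.222708, |c| > 1 → infeasible
Shortest: LSR with L = 40.465858 m ≈ 40.4659 m

40.4659 m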